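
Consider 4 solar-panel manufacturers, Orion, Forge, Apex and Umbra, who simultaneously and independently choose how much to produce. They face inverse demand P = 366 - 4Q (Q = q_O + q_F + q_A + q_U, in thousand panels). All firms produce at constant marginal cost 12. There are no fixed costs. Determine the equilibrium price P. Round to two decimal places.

82.80

Each firm earns π_i = (366 - 4Q)q_i - 12q_i.
Setting ∂π_i/∂q_i = 0 with rivals' quantities fixed: 354 - 8q_i - 4·Σ_{j≠i} q_j = 0.
With identical firms every q_j equals q_i, so Σ_{j≠i} q_j = 3q_i and 354 = 20q_i, giving q_i = 177/10.
Total output Q = 354/5, so price P = 366 - 4·(354/5) = 414/5.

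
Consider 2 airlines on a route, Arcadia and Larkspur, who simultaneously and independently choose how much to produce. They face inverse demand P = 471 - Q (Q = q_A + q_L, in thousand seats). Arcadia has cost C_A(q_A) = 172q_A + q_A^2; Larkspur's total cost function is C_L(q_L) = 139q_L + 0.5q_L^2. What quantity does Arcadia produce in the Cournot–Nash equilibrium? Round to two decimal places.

51.36

Arcadia's profit: π_A = (471 - Q)q_A - (172q_A + q_A²). Setting ∂π_A/∂q_A = 0: 299 - 4q_A - (q_L) = 0.
Larkspur's profit: π_L = (471 - Q)q_L - (139q_L + (1/2)q_L²). Setting ∂π_L/∂q_L = 0: 332 - 3q_L - (q_A) = 0.
Best responses: q_A = (299 - q_L)/4, q_L = (332 - q_A)/3.
Substituting one into the other gives q_A = 565/11 and q_L = 1029/11.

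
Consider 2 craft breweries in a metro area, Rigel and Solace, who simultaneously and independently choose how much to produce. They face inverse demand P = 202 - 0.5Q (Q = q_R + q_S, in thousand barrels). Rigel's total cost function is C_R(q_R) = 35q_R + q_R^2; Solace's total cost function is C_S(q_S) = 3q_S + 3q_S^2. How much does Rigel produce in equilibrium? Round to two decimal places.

51.54

Rigel's profit: π_R = (202 - 0.5Q)q_R - (35q_R + q_R²). Setting ∂π_R/∂q_R = 0: 167 - 3q_R - (1/2)(q_S) = 0.
Solace's first-order condition: 199 - 7q_S - (1/2)(q_R) = 0.
So q_R = (167 - (1/2)q_S)/3 and q_S = (199 - (1/2)q_R)/7.
Substituting one into the other gives q_R = 51.5422 and q_S = 24.7470.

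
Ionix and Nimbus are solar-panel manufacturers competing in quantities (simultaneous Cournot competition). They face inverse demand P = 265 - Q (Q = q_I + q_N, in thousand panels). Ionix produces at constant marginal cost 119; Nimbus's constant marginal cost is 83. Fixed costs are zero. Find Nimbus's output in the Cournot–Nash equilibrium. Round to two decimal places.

72.67

Ionix's profit: π_I = (265 - Q)q_I - (119q_I). Setting ∂π_I/∂q_I = 0: 146 - 2q_I - (q_N) = 0.
Nimbus's profit: π_N = (265 - Q)q_N - (83q_N). Setting ∂π_N/∂q_N = 0: 182 - 2q_N - (q_I) = 0.
Best responses: q_I = (146 - q_N)/2, q_N = (182 - q_I)/2.
Solving the pair: q_I = 110/3, q_N = 218/3.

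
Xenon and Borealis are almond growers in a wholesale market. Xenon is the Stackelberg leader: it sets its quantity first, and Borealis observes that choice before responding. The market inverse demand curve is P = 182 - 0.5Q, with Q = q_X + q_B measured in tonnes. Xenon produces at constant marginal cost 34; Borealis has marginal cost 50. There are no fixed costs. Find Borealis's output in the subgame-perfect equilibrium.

50

Solve by backward induction. Given q_X, the follower Borealis maximises π_B = (182 - (1/2)q_X - (1/2)q_B)q_B - 50q_B.
∂π_B/∂q_B = 132 - (1/2)q_X - q_B = 0 gives the reaction function q_B = (132 - (1/2)q_X).
Xenon substitutes q_B(q_X) into its own profit: π_X = q_X(182 - (1/2)q_X - (132 - (1/2)q_X)/2) - 34q_X = (116 - (1/4)q_X)q_X - 34q_X.
Maximising: ∂π_X/∂q_X = 82 - (1/2)q_X = 0, giving q_X = 164.
Then q_B = (132 - (1/2)·164) = 50.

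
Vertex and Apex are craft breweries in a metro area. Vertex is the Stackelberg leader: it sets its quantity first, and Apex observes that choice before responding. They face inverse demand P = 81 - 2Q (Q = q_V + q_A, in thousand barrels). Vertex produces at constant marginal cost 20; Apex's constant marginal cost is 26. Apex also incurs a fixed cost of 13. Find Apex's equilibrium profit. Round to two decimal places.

Solve by backward induction. Given q_V, the follower Apex maximises π_A = (81 - 2q_V - 2q_A)q_A - 26q_A.
Setting the follower's marginal profit to zero, 55 - 2q_V - 4q_A = 0, i.e. q_A = (55 - 2q_V)/4.
The leader anticipates this reaction. Substituting into P = 81 - 2Q gives P = 107/2 - q_V, so π_V = (107/2 - q_V)q_V - 20q_V.
Leader FOC: 67/2 - 2q_V = 0, so q_V = 67/4.
Then q_A = (55 - 2·(67/4))/4 = 43/8.
Price P = 81 - 2·(177/8) = 147/4.
Apex's profit: (147/4 - 26)·(43/8) - 13 = 1433/32.

44.78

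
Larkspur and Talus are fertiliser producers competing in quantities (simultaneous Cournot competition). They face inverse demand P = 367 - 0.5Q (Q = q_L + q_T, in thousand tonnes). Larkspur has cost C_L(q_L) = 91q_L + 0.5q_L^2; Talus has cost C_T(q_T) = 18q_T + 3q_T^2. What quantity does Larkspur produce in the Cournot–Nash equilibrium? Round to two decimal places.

127.82

Larkspur's profit: π_L = (367 - 0.5Q)q_L - (91q_L + (1/2)q_L²). Setting ∂π_L/∂q_L = 0: 276 - 2q_L - (1/2)(q_T) = 0.
Talus's profit: π_T = (367 - 0.5Q)q_T - (18q_T + 3q_T²). Setting ∂π_T/∂q_T = 0: 349 - 7q_T - (1/2)(q_L) = 0.
So q_L = (276 - (1/2)q_T)/2 and q_T = (349 - (1/2)q_L)/7.
Substituting one into the other gives q_L = 1406/11 and q_T = 448/11.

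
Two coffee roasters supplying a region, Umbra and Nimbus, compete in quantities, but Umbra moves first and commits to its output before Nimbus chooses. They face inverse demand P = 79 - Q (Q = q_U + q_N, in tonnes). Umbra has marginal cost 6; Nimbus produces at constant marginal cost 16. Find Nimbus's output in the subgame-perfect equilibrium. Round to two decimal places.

Solve by backward induction. Given q_U, the follower Nimbus maximises π_N = (79 - q_U - q_N)q_N - 16q_N.
Follower FOC: 63 - q_U - 2q_N = 0, so q_N(q_U) = (63 - q_U)/2.
Umbra substitutes q_N(q_U) into its own profit: π_U = q_U(79 - q_U - (63 - q_U)/2) - 6q_U = (95/2 - (1/2)q_U)q_U - 6q_U.
Maximising: ∂π_U/∂q_U = 83/2 - q_U = 0, giving q_U = 83/2.
Then q_N = (63 - 83/2)/2 = 43/4.

10.75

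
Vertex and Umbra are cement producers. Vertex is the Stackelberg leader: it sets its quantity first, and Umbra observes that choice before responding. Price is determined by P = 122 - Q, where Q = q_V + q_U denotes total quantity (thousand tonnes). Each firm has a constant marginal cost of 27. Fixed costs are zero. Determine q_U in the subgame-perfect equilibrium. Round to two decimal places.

23.75

Solve by backward induction. Given q_V, the follower Umbra maximises π_U = (122 - q_V - q_U)q_U - 27q_U.
∂π_U/∂q_U = 95 - q_V - 2q_U = 0 gives the reaction function q_U = (95 - q_V)/2.
The leader anticipates this reaction. Substituting into P = 122 - Q gives P = 149/2 - (1/2)q_V, so π_V = (149/2 - (1/2)q_V)q_V - 27q_V.
Maximising: ∂π_V/∂q_V = 95/2 - q_V = 0, giving q_V = 95/2.
Then q_U = (95 - 95/2)/2 = 95/4.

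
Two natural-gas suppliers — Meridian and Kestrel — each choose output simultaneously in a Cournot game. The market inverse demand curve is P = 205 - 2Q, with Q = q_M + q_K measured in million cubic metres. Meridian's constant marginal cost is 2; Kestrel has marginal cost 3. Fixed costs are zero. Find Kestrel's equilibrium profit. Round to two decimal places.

Meridian's profit: π_M = (205 - 2Q)q_M - (2q_M). Setting ∂π_M/∂q_M = 0: 203 - 4q_M - 2(q_K) = 0.
Kestrel's first-order condition: 202 - 4q_K - 2(q_M) = 0.
Best responses: q_M = (203 - 2q_K)/4, q_K = (202 - 2q_M)/4.
Substituting one into the other gives q_M = 34 and q_K = 67/2.
Price P = 205 - 2·(135/2) = 70.
Kestrel's profit: (70 - 3)·(67/2) = 2244.5000.

2244.50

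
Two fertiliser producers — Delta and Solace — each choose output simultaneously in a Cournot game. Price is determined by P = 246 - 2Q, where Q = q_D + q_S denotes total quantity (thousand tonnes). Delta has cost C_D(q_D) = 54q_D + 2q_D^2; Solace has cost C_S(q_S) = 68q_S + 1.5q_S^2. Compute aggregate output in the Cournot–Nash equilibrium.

39

Delta's profit: π_D = (246 - 2Q)q_D - (54q_D + 2q_D²). Setting ∂π_D/∂q_D = 0: 192 - 8q_D - 2(q_S) = 0.
Solace's profit: π_S = (246 - 2Q)q_S - (68q_S + (3/2)q_S²). Setting ∂π_S/∂q_S = 0: 178 - 7q_S - 2(q_D) = 0.
Best responses: q_D = (192 - 2q_S)/8, q_S = (178 - 2q_D)/7.
Solving the pair: q_D = 19, q_S = 20.
Total output Q = 19 + 20 = 39.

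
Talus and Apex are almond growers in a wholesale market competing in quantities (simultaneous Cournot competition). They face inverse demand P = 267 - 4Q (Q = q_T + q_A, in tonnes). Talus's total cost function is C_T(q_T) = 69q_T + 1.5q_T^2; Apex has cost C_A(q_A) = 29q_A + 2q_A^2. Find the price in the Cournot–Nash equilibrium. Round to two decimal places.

Talus's profit: π_T = (267 - 4Q)q_T - (69q_T + (3/2)q_T²). Setting ∂π_T/∂q_T = 0: 198 - 11q_T - 4(q_A) = 0.
Apex's profit: π_A = (267 - 4Q)q_A - (29q_A + 2q_A²). Setting ∂π_A/∂q_A = 0: 238 - 12q_A - 4(q_T) = 0.
So q_T = (198 - 4q_A)/11 and q_A = (238 - 4q_T)/12.
Solving the pair: q_T = 356/29, q_A = 913/58.
Total output Q = 1625/58, so price P = 267 - 4·(1625/58) = 154.9310.

154.93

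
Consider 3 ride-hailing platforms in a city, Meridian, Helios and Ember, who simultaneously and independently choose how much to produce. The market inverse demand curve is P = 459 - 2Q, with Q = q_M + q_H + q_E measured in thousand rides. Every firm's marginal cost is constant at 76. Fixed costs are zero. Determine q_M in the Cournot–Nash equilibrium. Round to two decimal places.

47.88

Each firm earns π_i = (459 - 2Q)q_i - 76q_i.
First-order condition (treating rivals' output as given): 383 - 4q_i - 2·Σ_{j≠i} q_j = 0.
By symmetry each firm produces the same amount; substituting Σ_{j≠i} q_j = 2q_i yields q_i = 383/8.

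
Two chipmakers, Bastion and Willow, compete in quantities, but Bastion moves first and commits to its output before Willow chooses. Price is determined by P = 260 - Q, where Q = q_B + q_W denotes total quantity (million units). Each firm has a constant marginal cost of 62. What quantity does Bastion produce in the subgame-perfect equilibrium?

The follower Willow best-responds to any q_B: π_W = (260 - Q)q_W - 62q_W.
∂π_W/∂q_W = 198 - q_B - 2q_W = 0 gives the reaction function q_W = (198 - q_B)/2.
Bastion substitutes q_W(q_B) into its own profit: π_B = q_B(260 - q_B - (198 - q_B)/2) - 62q_B = (161 - (1/2)q_B)q_B - 62q_B.
Maximising: ∂π_B/∂q_B = 99 - q_B = 0, giving q_B = 99.
Then q_W = (198 - 99)/2 = 99/2.

99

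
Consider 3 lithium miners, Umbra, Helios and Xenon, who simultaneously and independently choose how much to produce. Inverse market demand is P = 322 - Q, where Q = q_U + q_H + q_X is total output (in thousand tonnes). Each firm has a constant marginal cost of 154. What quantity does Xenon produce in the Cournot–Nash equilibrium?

42

Each firm earns π_i = (322 - Q)q_i - 154q_i.
First-order condition (treating rivals' output as given): 168 - 2q_i - Σ_{j≠i} q_j = 0.
With identical firms every q_j equals q_i, so Σ_{j≠i} q_j = 2q_i and 168 = 4q_i, giving q_i = 42.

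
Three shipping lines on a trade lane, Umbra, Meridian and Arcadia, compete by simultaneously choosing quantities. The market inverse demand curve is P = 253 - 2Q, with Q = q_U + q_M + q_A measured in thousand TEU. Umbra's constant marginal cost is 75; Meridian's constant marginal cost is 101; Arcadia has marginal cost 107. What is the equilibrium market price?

Umbra's profit: π_U = (253 - 2Q)q_U - (75q_U). Setting ∂π_U/∂q_U = 0: 178 - 4q_U - 2(q_M + q_A) = 0.
Meridian's first-order condition: 152 - 4q_M - 2(q_U + q_A) = 0.
Arcadia's profit: π_A = (253 - 2Q)q_A - (107q_A). Setting ∂π_A/∂q_A = 0: 146 - 4q_A - 2(q_U + q_M) = 0.
Adding the 3 first-order conditions: 476 − 8Q = 0, so Q = 119/2.
Back-substituting: q_U = (178 − 119)/2 = 59/2, q_M = (152 − 119)/2 = 33/2, q_A = (146 − 119)/2 = 27/2.
Total output Q = 119/2, so price P = 253 - 2·(119/2) = 134.

134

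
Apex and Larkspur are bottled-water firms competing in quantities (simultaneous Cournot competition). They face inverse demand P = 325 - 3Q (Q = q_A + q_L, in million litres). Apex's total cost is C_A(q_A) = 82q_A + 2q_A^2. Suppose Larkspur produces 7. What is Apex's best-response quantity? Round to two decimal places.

22.20

With the rival's output fixed at 7, Apex's profit is π_A = (325 - 3·7 - 3q_A)q_A - (82q_A + 2q_A²) = (304 - 3q_A)q_A - (82q_A + 2q_A²).
∂π_A/∂q_A = 222 - 10q_A = 0, so q_A = 111/5.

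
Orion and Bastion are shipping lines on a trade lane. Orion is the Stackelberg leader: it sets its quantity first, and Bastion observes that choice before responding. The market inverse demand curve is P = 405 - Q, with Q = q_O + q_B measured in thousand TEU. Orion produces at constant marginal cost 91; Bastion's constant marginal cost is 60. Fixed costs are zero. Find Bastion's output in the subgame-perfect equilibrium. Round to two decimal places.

The follower Bastion best-responds to any q_O: π_B = (405 - Q)q_B - 60q_B.
Follower FOC: 345 - q_O - 2q_B = 0, so q_B(q_O) = (345 - q_O)/2.
The leader anticipates this reaction. Substituting into P = 405 - Q gives P = 465/2 - (1/2)q_O, so π_O = (465/2 - (1/2)q_O)q_O - 91q_O.
The leader's first-order condition 283/2 - q_O = 0 yields q_O = 283/2.
Then q_B = (345 - 283/2)/2 = 407/4.

101.75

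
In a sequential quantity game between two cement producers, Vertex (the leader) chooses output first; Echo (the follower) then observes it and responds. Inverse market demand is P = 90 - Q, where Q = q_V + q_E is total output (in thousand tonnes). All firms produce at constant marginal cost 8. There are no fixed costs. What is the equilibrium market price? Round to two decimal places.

Solve by backward induction. Given q_V, the follower Echo maximises π_E = (90 - q_V - q_E)q_E - 8q_E.
∂π_E/∂q_E = 82 - q_V - 2q_E = 0 gives the reaction function q_E = (82 - q_V)/2.
The leader anticipates this reaction. Substituting into P = 90 - Q gives P = 49 - (1/2)q_V, so π_V = (49 - (1/2)q_V)q_V - 8q_V.
Maximising: ∂π_V/∂q_V = 41 - q_V = 0, giving q_V = 41.
Then q_E = (82 - 41)/2 = 41/2.
Total output Q = 123/2, so price P = 90 - 123/2 = 57/2.

28.50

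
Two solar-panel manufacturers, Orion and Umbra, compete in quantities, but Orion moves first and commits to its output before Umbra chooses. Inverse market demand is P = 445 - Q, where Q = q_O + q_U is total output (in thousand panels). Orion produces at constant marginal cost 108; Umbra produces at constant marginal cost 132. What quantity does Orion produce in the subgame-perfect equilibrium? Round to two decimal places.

Solve by backward induction. Given q_O, the follower Umbra maximises π_U = (445 - q_O - q_U)q_U - 132q_U.
Follower FOC: 313 - q_O - 2q_U = 0, so q_U(q_O) = (313 - q_O)/2.
Orion substitutes q_U(q_O) into its own profit: π_O = q_O(445 - q_O - (313 - q_O)/2) - 108q_O = (577/2 - (1/2)q_O)q_O - 108q_O.
The leader's first-order condition 361/2 - q_O = 0 yields q_O = 361/2.
Then q_U = (313 - 361/2)/2 = 265/4.

180.50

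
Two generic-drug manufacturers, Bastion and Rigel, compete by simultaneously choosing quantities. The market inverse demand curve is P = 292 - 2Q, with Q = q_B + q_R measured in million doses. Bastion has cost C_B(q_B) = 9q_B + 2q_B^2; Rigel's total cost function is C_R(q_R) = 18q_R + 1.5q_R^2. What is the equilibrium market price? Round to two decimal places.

Bastion's profit: π_B = (292 - 2Q)q_B - (9q_B + 2q_B²). Setting ∂π_B/∂q_B = 0: 283 - 8q_B - 2(q_R) = 0.
Rigel's first-order condition: 274 - 7q_R - 2(q_B) = 0.
Best responses: q_B = (283 - 2q_R)/8, q_R = (274 - 2q_B)/7.
Substituting one into the other gives q_B = 1433/52 and q_R = 813/26.
Total output Q = 58.8269, so price P = 292 - 2·58.8269 = 174.3462.

174.35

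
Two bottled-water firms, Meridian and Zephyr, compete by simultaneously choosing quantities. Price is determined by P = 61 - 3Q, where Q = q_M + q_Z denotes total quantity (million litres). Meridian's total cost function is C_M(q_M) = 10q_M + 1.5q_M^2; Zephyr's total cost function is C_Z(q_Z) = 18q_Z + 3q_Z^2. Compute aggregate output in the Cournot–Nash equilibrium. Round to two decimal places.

7.24

Meridian's profit: π_M = (61 - 3Q)q_M - (10q_M + (3/2)q_M²). Setting ∂π_M/∂q_M = 0: 51 - 9q_M - 3(q_Z) = 0.
Zephyr's profit: π_Z = (61 - 3Q)q_Z - (18q_Z + 3q_Z²). Setting ∂π_Z/∂q_Z = 0: 43 - 12q_Z - 3(q_M) = 0.
So q_M = (51 - 3q_Z)/9 and q_Z = (43 - 3q_M)/12.
Solving the pair: q_M = 161/33, q_Z = 26/11.
Total output Q = 161/33 + 26/11 = 239/33.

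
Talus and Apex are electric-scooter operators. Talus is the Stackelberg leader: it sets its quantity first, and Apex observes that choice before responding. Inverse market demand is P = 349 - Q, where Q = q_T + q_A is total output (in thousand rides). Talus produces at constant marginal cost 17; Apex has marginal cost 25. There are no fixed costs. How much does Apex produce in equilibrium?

77

Solve by backward induction. Given q_T, the follower Apex maximises π_A = (349 - q_T - q_A)q_A - 25q_A.
Setting the follower's marginal profit to zero, 324 - q_T - 2q_A = 0, i.e. q_A = (324 - q_T)/2.
The leader anticipates this reaction. Substituting into P = 349 - Q gives P = 187 - (1/2)q_T, so π_T = (187 - (1/2)q_T)q_T - 17q_T.
Leader FOC: 170 - q_T = 0, so q_T = 170.
Then q_A = (324 - 170)/2 = 77.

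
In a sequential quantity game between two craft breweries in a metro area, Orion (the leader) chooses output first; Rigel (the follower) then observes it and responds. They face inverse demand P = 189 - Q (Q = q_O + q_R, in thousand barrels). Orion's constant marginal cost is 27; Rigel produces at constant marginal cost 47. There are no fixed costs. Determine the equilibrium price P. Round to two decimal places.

The follower Rigel best-responds to any q_O: π_R = (189 - Q)q_R - 47q_R.
Follower FOC: 142 - q_O - 2q_R = 0, so q_R(q_O) = (142 - q_O)/2.
The leader anticipates this reaction. Substituting into P = 189 - Q gives P = 118 - (1/2)q_O, so π_O = (118 - (1/2)q_O)q_O - 27q_O.
Maximising: ∂π_O/∂q_O = 91 - q_O = 0, giving q_O = 91.
Then q_R = (142 - 91)/2 = 51/2.
Total output Q = 233/2, so price P = 189 - 233/2 = 145/2.

72.50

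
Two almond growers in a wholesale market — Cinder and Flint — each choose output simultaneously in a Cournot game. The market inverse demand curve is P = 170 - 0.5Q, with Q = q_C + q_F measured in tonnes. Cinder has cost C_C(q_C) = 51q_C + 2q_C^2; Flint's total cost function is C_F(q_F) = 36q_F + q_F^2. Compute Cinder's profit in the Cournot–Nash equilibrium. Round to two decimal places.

966.39

Cinder's profit: π_C = (170 - 0.5Q)q_C - (51q_C + 2q_C²). Setting ∂π_C/∂q_C = 0: 119 - 5q_C - (1/2)(q_F) = 0.
Flint's first-order condition: 134 - 3q_F - (1/2)(q_C) = 0.
Best responses: q_C = (119 - (1/2)q_F)/5, q_F = (134 - (1/2)q_C)/3.
Solving the pair: q_C = 1160/59, q_F = 41.3898.
Price P = 170 - (1/2)·61.0508 = 139.4746.
Cinder's profit: 139.4746·(1160/59) - 51·(1160/59) - 2(1160/59)² = 966.3890.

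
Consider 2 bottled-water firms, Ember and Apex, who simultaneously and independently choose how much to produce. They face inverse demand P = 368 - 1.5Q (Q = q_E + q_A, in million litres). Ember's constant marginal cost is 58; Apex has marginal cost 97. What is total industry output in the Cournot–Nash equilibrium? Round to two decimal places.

129.11

Ember's profit: π_E = (368 - 1.5Q)q_E - (58q_E). Setting ∂π_E/∂q_E = 0: 310 - 3q_E - (3/2)(q_A) = 0.
Apex's first-order condition: 271 - 3q_A - (3/2)(q_E) = 0.
So q_E = (310 - (3/2)q_A)/3 and q_A = (271 - (3/2)q_E)/3.
Substituting one into the other gives q_E = 698/9 and q_A = 464/9.
Total output Q = 698/9 + 464/9 = 1162/9.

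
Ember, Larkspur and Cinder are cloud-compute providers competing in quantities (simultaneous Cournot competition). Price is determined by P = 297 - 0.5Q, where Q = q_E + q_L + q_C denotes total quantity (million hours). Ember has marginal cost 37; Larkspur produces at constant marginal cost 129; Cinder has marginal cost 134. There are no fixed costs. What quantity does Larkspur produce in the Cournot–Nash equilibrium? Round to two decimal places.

40.50

Ember's profit: π_E = (297 - 0.5Q)q_E - (37q_E). Setting ∂π_E/∂q_E = 0: 260 - q_E - (1/2)(q_L + q_C) = 0.
Larkspur's first-order condition: 168 - q_L - (1/2)(q_E + q_C) = 0.
Cinder's first-order condition: 163 - q_C - (1/2)(q_E + q_L) = 0.
Summing all 3 equations gives 591 − 2Q = 0, hence Q = 591/2.
Back-substituting: q_E = (260 − 591/4)/(1/2) = 449/2, q_L = (168 − 591/4)/(1/2) = 81/2, q_C = (163 − 591/4)/(1/2) = 61/2.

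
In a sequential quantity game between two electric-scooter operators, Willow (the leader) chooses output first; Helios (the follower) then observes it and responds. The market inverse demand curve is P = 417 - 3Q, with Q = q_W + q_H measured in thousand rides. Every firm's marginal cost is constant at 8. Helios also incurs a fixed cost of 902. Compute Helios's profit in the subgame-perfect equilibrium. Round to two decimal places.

2583.02

Solve by backward induction. Given q_W, the follower Helios maximises π_H = (417 - 3q_W - 3q_H)q_H - 8q_H.
Follower FOC: 409 - 3q_W - 6q_H = 0, so q_H(q_W) = (409 - 3q_W)/6.
Willow substitutes q_H(q_W) into its own profit: π_W = q_W(417 - 3q_W - (409 - 3q_W)/2) - 8q_W = (425/2 - (3/2)q_W)q_W - 8q_W.
The leader's first-order condition 409/2 - 3q_W = 0 yields q_W = 409/6.
Then q_H = (409 - 3·(409/6))/6 = 409/12.
Price P = 417 - 3·(409/4) = 441/4.
Helios's profit: (441/4 - 8)·(409/12) - 902 = 2583.0208.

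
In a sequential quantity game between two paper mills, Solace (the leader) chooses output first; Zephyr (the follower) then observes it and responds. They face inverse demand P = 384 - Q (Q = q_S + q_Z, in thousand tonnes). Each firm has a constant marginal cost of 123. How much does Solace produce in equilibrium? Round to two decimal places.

Solve by backward induction. Given q_S, the follower Zephyr maximises π_Z = (384 - q_S - q_Z)q_Z - 123q_Z.
Setting the follower's marginal profit to zero, 261 - q_S - 2q_Z = 0, i.e. q_Z = (261 - q_S)/2.
The leader anticipates this reaction. Substituting into P = 384 - Q gives P = 507/2 - (1/2)q_S, so π_S = (507/2 - (1/2)q_S)q_S - 123q_S.
Leader FOC: 261/2 - q_S = 0, so q_S = 261/2.
Then q_Z = (261 - 261/2)/2 = 261/4.

130.50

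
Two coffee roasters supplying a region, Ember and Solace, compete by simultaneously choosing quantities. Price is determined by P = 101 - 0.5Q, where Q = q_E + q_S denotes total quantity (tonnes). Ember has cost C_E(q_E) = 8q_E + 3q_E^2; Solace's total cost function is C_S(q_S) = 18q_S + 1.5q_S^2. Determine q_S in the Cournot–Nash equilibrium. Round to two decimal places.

Ember's profit: π_E = (101 - 0.5Q)q_E - (8q_E + 3q_E²). Setting ∂π_E/∂q_E = 0: 93 - 7q_E - (1/2)(q_S) = 0.
Solace's profit: π_S = (101 - 0.5Q)q_S - (18q_S + (3/2)q_S²). Setting ∂π_S/∂q_S = 0: 83 - 4q_S - (1/2)(q_E) = 0.
Rearranging gives the reaction functions q_E = (93 - (1/2)q_S)/7 and q_S = (83 - (1/2)q_E)/4.
Solving the pair: q_E = 1322/111, q_S = 19.2613.

19.26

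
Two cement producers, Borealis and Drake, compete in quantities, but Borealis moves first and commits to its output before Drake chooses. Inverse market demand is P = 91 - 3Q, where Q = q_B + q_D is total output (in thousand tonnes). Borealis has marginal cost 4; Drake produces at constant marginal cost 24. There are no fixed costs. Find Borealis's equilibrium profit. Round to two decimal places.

The follower Drake best-responds to any q_B: π_D = (91 - 3Q)q_D - 24q_D.
∂π_D/∂q_D = 67 - 3q_B - 6q_D = 0 gives the reaction function q_D = (67 - 3q_B)/6.
The leader anticipates this reaction. Substituting into P = 91 - 3Q gives P = 115/2 - (3/2)q_B, so π_B = (115/2 - (3/2)q_B)q_B - 4q_B.
Maximising: ∂π_B/∂q_B = 107/2 - 3q_B = 0, giving q_B = 107/6.
Then q_D = (67 - 3·(107/6))/6 = 9/4.
Price P = 91 - 3·(241/12) = 123/4.
Borealis's profit: (123/4 - 4)·(107/6) = 477.0417.

477.04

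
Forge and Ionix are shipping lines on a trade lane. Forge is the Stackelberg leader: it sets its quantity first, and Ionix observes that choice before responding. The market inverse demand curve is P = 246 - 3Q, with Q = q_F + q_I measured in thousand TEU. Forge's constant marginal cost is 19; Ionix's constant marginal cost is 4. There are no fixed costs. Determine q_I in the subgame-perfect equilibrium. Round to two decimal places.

22.67

The follower Ionix best-responds to any q_F: π_I = (246 - 3Q)q_I - 4q_I.
Follower FOC: 242 - 3q_F - 6q_I = 0, so q_I(q_F) = (242 - 3q_F)/6.
The leader anticipates this reaction. Substituting into P = 246 - 3Q gives P = 125 - (3/2)q_F, so π_F = (125 - (3/2)q_F)q_F - 19q_F.
Leader FOC: 106 - 3q_F = 0, so q_F = 106/3.
Then q_I = (242 - 3·(106/3))/6 = 68/3.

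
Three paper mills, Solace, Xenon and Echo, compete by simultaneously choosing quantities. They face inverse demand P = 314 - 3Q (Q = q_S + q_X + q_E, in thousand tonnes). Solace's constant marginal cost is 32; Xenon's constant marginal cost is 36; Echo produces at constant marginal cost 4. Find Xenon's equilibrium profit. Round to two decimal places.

Solace's profit: π_S = (314 - 3Q)q_S - (32q_S). Setting ∂π_S/∂q_S = 0: 282 - 6q_S - 3(q_X + q_E) = 0.
Xenon's first-order condition: 278 - 6q_X - 3(q_S + q_E) = 0.
Echo's profit: π_E = (314 - 3Q)q_E - (4q_E). Setting ∂π_E/∂q_E = 0: 310 - 6q_E - 3(q_S + q_X) = 0.
Summing all 3 equations gives 870 − 12Q = 0, hence Q = 145/2.
Back-substituting: q_S = (282 − 435/2)/3 = 43/2, q_X = (278 − 435/2)/3 = 121/6, q_E = (310 − 435/2)/3 = 185/6.
Price P = 314 - 3·(145/2) = 193/2.
Xenon's profit: (193/2 - 36)·(121/6) = 1220.0833.

1220.08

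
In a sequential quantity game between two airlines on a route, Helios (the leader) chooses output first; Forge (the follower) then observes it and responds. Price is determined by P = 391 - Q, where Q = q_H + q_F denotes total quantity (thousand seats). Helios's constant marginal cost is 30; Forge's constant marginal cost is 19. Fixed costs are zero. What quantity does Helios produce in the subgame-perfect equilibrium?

The follower Forge best-responds to any q_H: π_F = (391 - Q)q_F - 19q_F.
Setting the follower's marginal profit to zero, 372 - q_H - 2q_F = 0, i.e. q_F = (372 - q_H)/2.
Helios substitutes q_F(q_H) into its own profit: π_H = q_H(391 - q_H - (372 - q_H)/2) - 30q_H = (205 - (1/2)q_H)q_H - 30q_H.
Maximising: ∂π_H/∂q_H = 175 - q_H = 0, giving q_H = 175.
Then q_F = (372 - 175)/2 = 197/2.

175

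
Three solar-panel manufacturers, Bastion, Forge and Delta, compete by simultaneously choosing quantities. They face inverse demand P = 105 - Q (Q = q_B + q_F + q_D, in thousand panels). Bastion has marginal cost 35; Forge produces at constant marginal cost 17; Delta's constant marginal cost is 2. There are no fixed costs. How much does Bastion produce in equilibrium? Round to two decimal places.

Bastion's profit: π_B = (105 - Q)q_B - (35q_B). Setting ∂π_B/∂q_B = 0: 70 - 2q_B - (q_F + q_D) = 0.
Forge's first-order condition: 88 - 2q_F - (q_B + q_D) = 0.
Delta's profit: π_D = (105 - Q)q_D - (2q_D). Setting ∂π_D/∂q_D = 0: 103 - 2q_D - (q_B + q_F) = 0.
Summing all 3 equations gives 261 − 4Q = 0, hence Q = 261/4.
Back-substituting: q_B = (70 − 261/4) = 19/4, q_F = (88 − 261/4) = 91/4, q_D = (103 − 261/4) = 151/4.

4.75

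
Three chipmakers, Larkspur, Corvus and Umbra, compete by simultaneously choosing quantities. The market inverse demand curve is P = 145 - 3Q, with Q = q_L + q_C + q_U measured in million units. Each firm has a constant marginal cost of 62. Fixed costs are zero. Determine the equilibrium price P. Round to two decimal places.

Each firm earns π_i = (145 - 3Q)q_i - 62q_i.
Setting ∂π_i/∂q_i = 0 with rivals' quantities fixed: 83 - 6q_i - 3·Σ_{j≠i} q_j = 0.
With identical firms every q_j equals q_i, so Σ_{j≠i} q_j = 2q_i and 83 = 12q_i, giving q_i = 83/12.
Total output Q = 83/4, so price P = 145 - 3·(83/4) = 331/4.

82.75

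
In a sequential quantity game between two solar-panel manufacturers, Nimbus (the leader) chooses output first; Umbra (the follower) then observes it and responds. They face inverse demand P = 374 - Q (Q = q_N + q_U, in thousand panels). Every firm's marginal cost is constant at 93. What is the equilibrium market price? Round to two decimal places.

163.25

The follower Umbra best-responds to any q_N: π_U = (374 - Q)q_U - 93q_U.
∂π_U/∂q_U = 281 - q_N - 2q_U = 0 gives the reaction function q_U = (281 - q_N)/2.
The leader anticipates this reaction. Substituting into P = 374 - Q gives P = 467/2 - (1/2)q_N, so π_N = (467/2 - (1/2)q_N)q_N - 93q_N.
Leader FOC: 281/2 - q_N = 0, so q_N = 281/2.
Then q_U = (281 - 281/2)/2 = 281/4.
Total output Q = 843/4, so price P = 374 - 843/4 = 653/4.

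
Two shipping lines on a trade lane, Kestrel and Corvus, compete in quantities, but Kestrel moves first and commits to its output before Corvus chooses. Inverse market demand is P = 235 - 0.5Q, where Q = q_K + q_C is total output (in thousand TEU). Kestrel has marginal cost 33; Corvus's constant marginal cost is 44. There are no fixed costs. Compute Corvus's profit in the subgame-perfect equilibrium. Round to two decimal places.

3570.13

Solve by backward induction. Given q_K, the follower Corvus maximises π_C = (235 - (1/2)q_K - (1/2)q_C)q_C - 44q_C.
Setting the follower's marginal profit to zero, 191 - (1/2)q_K - q_C = 0, i.e. q_C = (191 - (1/2)q_K).
The leader anticipates this reaction. Substituting into P = 235 - 0.5Q gives P = 279/2 - (1/4)q_K, so π_K = (279/2 - (1/4)q_K)q_K - 33q_K.
Leader FOC: 213/2 - (1/2)q_K = 0, so q_K = 213.
Then q_C = (191 - (1/2)·213) = 169/2.
Price P = 235 - (1/2)·(595/2) = 345/4.
Corvus's profit: (345/4 - 44)·(169/2) = 3570.1250.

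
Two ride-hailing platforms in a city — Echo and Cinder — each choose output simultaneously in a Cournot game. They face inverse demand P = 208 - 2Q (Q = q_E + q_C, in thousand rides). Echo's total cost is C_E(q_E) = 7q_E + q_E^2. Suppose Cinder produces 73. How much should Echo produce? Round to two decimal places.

With the rival's output fixed at 73, Echo's profit is π_E = (208 - 2·73 - 2q_E)q_E - (7q_E + q_E²) = (62 - 2q_E)q_E - (7q_E + q_E²).
∂π_E/∂q_E = 55 - 6q_E = 0, so q_E = 55/6.

9.17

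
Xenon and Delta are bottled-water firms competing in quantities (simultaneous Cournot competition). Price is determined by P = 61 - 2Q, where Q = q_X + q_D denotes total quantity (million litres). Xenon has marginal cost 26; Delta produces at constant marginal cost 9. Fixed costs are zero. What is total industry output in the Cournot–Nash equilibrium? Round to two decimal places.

14.50

Xenon's profit: π_X = (61 - 2Q)q_X - (26q_X). Setting ∂π_X/∂q_X = 0: 35 - 4q_X - 2(q_D) = 0.
Delta's first-order condition: 52 - 4q_D - 2(q_X) = 0.
So q_X = (35 - 2q_D)/4 and q_D = (52 - 2q_X)/4.
Solving the pair: q_X = 3, q_D = 23/2.
Total output Q = 3 + 23/2 = 29/2.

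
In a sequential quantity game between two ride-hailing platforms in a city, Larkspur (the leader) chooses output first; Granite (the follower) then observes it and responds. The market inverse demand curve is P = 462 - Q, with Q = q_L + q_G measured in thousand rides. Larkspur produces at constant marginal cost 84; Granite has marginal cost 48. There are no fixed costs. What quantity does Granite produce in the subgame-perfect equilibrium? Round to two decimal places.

The follower Granite best-responds to any q_L: π_G = (462 - Q)q_G - 48q_G.
∂π_G/∂q_G = 414 - q_L - 2q_G = 0 gives the reaction function q_G = (414 - q_L)/2.
Larkspur substitutes q_G(q_L) into its own profit: π_L = q_L(462 - q_L - (414 - q_L)/2) - 84q_L = (255 - (1/2)q_L)q_L - 84q_L.
Leader FOC: 171 - q_L = 0, so q_L = 171.
Then q_G = (414 - 171)/2 = 243/2.

121.50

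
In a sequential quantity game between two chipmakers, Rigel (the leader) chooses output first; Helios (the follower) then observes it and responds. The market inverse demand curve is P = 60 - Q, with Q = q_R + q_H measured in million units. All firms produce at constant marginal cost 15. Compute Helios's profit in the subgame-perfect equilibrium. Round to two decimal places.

Solve by backward induction. Given q_R, the follower Helios maximises π_H = (60 - q_R - q_H)q_H - 15q_H.
∂π_H/∂q_H = 45 - q_R - 2q_H = 0 gives the reaction function q_H = (45 - q_R)/2.
The leader anticipates this reaction. Substituting into P = 60 - Q gives P = 75/2 - (1/2)q_R, so π_R = (75/2 - (1/2)q_R)q_R - 15q_R.
Maximising: ∂π_R/∂q_R = 45/2 - q_R = 0, giving q_R = 45/2.
Then q_H = (45 - 45/2)/2 = 45/4.
Price P = 60 - 135/4 = 105/4.
Helios's profit: (105/4 - 15)·(45/4) = 126.5625.

126.56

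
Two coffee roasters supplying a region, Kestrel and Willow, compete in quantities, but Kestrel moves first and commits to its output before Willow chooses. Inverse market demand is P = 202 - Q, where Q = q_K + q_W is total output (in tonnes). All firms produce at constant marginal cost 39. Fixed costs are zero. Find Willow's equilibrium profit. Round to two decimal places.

The follower Willow best-responds to any q_K: π_W = (202 - Q)q_W - 39q_W.
Setting the follower's marginal profit to zero, 163 - q_K - 2q_W = 0, i.e. q_W = (163 - q_K)/2.
Kestrel substitutes q_W(q_K) into its own profit: π_K = q_K(202 - q_K - (163 - q_K)/2) - 39q_K = (241/2 - (1/2)q_K)q_K - 39q_K.
Leader FOC: 163/2 - q_K = 0, so q_K = 163/2.
Then q_W = (163 - 163/2)/2 = 163/4.
Price P = 202 - 489/4 = 319/4.
Willow's profit: (319/4 - 39)·(163/4) = 1660.5625.

1660.56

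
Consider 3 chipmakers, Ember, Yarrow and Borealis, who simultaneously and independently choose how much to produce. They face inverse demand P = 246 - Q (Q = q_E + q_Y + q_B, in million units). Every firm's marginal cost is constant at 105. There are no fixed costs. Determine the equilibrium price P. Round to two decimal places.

Each firm earns π_i = (246 - Q)q_i - 105q_i.
Setting ∂π_i/∂q_i = 0 with rivals' quantities fixed: 141 - 2q_i - Σ_{j≠i} q_j = 0.
By symmetry each firm produces the same amount; substituting Σ_{j≠i} q_j = 2q_i yields q_i = 141/4.
Total output Q = 423/4, so price P = 246 - 423/4 = 561/4.

140.25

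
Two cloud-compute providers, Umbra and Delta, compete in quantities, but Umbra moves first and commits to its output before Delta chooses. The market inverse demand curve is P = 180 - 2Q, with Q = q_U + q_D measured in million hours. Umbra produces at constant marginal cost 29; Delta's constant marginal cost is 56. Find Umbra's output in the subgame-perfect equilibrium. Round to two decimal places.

44.50

Solve by backward induction. Given q_U, the follower Delta maximises π_D = (180 - 2q_U - 2q_D)q_D - 56q_D.
Setting the follower's marginal profit to zero, 124 - 2q_U - 4q_D = 0, i.e. q_D = (124 - 2q_U)/4.
Umbra substitutes q_D(q_U) into its own profit: π_U = q_U(180 - 2q_U - (124 - 2q_U)/2) - 29q_U = (118 - q_U)q_U - 29q_U.
The leader's first-order condition 89 - 2q_U = 0 yields q_U = 89/2.
Then q_D = (124 - 2·(89/2))/4 = 35/4.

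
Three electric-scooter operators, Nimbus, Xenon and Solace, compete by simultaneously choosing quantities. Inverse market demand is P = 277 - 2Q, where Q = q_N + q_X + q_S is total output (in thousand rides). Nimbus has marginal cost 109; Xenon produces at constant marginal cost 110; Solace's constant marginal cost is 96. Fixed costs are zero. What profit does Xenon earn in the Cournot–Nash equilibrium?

Nimbus's profit: π_N = (277 - 2Q)q_N - (109q_N). Setting ∂π_N/∂q_N = 0: 168 - 4q_N - 2(q_X + q_S) = 0.
Xenon's first-order condition: 167 - 4q_X - 2(q_N + q_S) = 0.
Solace's profit: π_S = (277 - 2Q)q_S - (96q_S). Setting ∂π_S/∂q_S = 0: 181 - 4q_S - 2(q_N + q_X) = 0.
Adding the 3 conditions: 516 − 4Q − 4Q = 0, i.e. Q = 129/2.
Back-substituting: q_N = (168 − 129)/2 = 39/2, q_X = (167 − 129)/2 = 19, q_S = (181 − 129)/2 = 26.
Price P = 277 - 2·(129/2) = 148.
Xenon's profit: (148 - 110)·19 = 722.

722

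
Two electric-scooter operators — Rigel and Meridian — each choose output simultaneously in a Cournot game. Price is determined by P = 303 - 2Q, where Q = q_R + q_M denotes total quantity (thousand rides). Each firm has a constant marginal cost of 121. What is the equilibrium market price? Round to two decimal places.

Each firm earns π_i = (303 - 2Q)q_i - 121q_i.
First-order condition (treating rivals' output as given): 182 - 4q_i - 2q_j = 0.
By symmetry each firm produces the same amount; substituting q_j = q_i yields q_i = 182/6 = 91/3.
Total output Q = 182/3, so price P = 303 - 2·(182/3) = 545/3.

181.67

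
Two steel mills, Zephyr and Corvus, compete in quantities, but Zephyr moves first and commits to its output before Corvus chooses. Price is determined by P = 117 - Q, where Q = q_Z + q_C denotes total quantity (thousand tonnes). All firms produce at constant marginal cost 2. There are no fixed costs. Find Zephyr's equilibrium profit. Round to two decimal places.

1653.13

Solve by backward induction. Given q_Z, the follower Corvus maximises π_C = (117 - q_Z - q_C)q_C - 2q_C.
Setting the follower's marginal profit to zero, 115 - q_Z - 2q_C = 0, i.e. q_C = (115 - q_Z)/2.
Zephyr substitutes q_C(q_Z) into its own profit: π_Z = q_Z(117 - q_Z - (115 - q_Z)/2) - 2q_Z = (119/2 - (1/2)q_Z)q_Z - 2q_Z.
Maximising: ∂π_Z/∂q_Z = 115/2 - q_Z = 0, giving q_Z = 115/2.
Then q_C = (115 - 115/2)/2 = 115/4.
Price P = 117 - 345/4 = 123/4.
Zephyr's profit: (123/4 - 2)·(115/2) = 1653.1250.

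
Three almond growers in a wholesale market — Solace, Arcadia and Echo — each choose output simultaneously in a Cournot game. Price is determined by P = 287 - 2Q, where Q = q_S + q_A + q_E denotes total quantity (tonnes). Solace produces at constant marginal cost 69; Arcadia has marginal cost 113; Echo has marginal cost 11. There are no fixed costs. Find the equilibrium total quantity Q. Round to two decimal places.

Solace's profit: π_S = (287 - 2Q)q_S - (69q_S). Setting ∂π_S/∂q_S = 0: 218 - 4q_S - 2(q_A + q_E) = 0.
Arcadia's first-order condition: 174 - 4q_A - 2(q_S + q_E) = 0.
Echo's profit: π_E = (287 - 2Q)q_E - (11q_E). Setting ∂π_E/∂q_E = 0: 276 - 4q_E - 2(q_S + q_A) = 0.
Adding the 3 conditions: 668 − 4Q − 4Q = 0, i.e. Q = 167/2.
Back-substituting: q_S = (218 − 167)/2 = 51/2, q_A = (174 − 167)/2 = 7/2, q_E = (276 − 167)/2 = 109/2.
Total output Q = 51/2 + 7/2 + 109/2 = 167/2.

83.50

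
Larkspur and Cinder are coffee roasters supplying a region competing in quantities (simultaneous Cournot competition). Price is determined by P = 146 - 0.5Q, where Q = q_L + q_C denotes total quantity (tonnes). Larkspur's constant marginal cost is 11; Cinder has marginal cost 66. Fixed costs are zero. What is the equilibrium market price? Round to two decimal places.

Larkspur's profit: π_L = (146 - 0.5Q)q_L - (11q_L). Setting ∂π_L/∂q_L = 0: 135 - q_L - (1/2)(q_C) = 0.
Cinder's profit: π_C = (146 - 0.5Q)q_C - (66q_C). Setting ∂π_C/∂q_C = 0: 80 - q_C - (1/2)(q_L) = 0.
Best responses: q_L = (135 - (1/2)q_C), q_C = (80 - (1/2)q_L).
Solving the pair: q_L = 380/3, q_C = 50/3.
Total output Q = 430/3, so price P = 146 - (1/2)·(430/3) = 223/3.

74.33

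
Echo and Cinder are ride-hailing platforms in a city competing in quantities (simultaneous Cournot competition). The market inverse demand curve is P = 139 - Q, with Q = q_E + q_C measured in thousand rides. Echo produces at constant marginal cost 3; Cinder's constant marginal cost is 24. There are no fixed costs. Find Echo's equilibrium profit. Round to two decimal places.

Echo's profit: π_E = (139 - Q)q_E - (3q_E). Setting ∂π_E/∂q_E = 0: 136 - 2q_E - (q_C) = 0.
Cinder's first-order condition: 115 - 2q_C - (q_E) = 0.
Rearranging gives the reaction functions q_E = (136 - q_C)/2 and q_C = (115 - q_E)/2.
Substituting one into the other gives q_E = 157/3 and q_C = 94/3.
Price P = 139 - 251/3 = 166/3.
Echo's profit: (166/3 - 3)·(157/3) = 2738.7778.

2738.78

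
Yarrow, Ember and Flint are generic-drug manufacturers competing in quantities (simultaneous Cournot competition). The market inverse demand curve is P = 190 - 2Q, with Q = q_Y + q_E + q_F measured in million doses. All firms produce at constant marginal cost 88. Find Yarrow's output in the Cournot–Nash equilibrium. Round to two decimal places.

12.75

A representative firm's profit is π_i = q_i(190 - 2Q) - 88q_i.
Setting ∂π_i/∂q_i = 0 with rivals' quantities fixed: 102 - 4q_i - 2·Σ_{j≠i} q_j = 0.
With identical firms every q_j equals q_i, so Σ_{j≠i} q_j = 2q_i and 102 = 8q_i, giving q_i = 51/4.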